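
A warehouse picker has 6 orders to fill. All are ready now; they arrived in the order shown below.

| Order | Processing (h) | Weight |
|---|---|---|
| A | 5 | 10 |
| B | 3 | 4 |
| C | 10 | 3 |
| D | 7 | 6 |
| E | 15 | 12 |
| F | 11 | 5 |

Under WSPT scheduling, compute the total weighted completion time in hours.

890

WSPT (decreasing weight/processing-time ratio): A B D E F C.
A: finishes 5, weight 10, w·C = 50
B: finishes 8, weight 4, w·C = 32
D: finishes 15, weight 6, w·C = 90
E: finishes 30, weight 12, w·C = 360
F: finishes 41, weight 5, w·C = 205
C: finishes 51, weight 3, w·C = 153
Sum = 50+32+90+360+205+153 = 890.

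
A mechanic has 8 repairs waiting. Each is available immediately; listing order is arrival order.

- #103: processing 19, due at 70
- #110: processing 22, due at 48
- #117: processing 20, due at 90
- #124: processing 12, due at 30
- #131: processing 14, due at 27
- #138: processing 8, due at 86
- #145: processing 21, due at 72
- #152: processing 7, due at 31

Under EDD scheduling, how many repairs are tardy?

6

EDD (increasing due date): #131 #124 #152 #110 #103 #145 #138 #117.
#131: 0→14, due 27, tardiness 0
#124: 14→26, due 30, tardiness 0
#152: 26→33, due 31, tardiness 2
#110: 33→55, due 48, tardiness 7
#103: 55→74, due 70, tardiness 4
#145: 74→95, due 72, tardiness 23
#138: 95→103, due 86, tardiness 17
#117: 103→123, due 90, tardiness 33
Late repairs: 6.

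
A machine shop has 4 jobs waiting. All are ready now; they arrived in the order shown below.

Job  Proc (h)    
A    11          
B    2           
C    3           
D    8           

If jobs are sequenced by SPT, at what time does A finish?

24

SPT (increasing processing time): B C D A.
B: 0→2
C: 2→5
D: 5→13
A: 13→24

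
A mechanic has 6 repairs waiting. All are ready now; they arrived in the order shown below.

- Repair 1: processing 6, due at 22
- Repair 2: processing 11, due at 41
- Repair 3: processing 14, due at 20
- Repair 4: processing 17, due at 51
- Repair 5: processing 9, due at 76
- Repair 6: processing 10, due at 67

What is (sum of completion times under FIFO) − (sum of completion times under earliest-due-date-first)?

FIFO (arrival order): Repair 1 Repair 2 Repair 3 Repair 4 Repair 5 Repair 6.
Repair 1: 0→6
Repair 2: 6→17
Repair 3: 17→31
Repair 4: 31→48
Repair 5: 48→57
Repair 6: 57→67
Sum = 6+17+31+48+57+67 = 226.
EDD (increasing due date): Repair 3 Repair 1 Repair 2 Repair 4 Repair 6 Repair 5.
Repair 3: 0→14
Repair 1: 14→20
Repair 2: 20→31
Repair 4: 31→48
Repair 6: 48→58
Repair 5: 58→67
Sum = 14+20+31+48+58+67 = 238.
Difference = 226 − 238 = -12.

-12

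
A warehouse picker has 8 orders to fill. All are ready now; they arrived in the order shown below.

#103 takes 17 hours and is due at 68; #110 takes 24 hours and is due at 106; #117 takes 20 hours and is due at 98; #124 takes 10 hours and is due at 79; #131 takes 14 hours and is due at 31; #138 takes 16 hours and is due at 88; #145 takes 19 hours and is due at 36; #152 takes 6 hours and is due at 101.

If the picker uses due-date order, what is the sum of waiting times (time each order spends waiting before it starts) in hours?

EDD (increasing due date): #131 #145 #103 #124 #138 #117 #152 #110.
#131: waits 0, runs 0→14
#145: waits 14, runs 14→33
#103: waits 33, runs 33→50
#124: waits 50, runs 50→60
#138: waits 60, runs 60→76
#117: waits 76, runs 76→96
#152: waits 96, runs 96→102
#110: waits 102, runs 102→126
Sum = 0+14+33+50+60+76+96+102 = 431.

431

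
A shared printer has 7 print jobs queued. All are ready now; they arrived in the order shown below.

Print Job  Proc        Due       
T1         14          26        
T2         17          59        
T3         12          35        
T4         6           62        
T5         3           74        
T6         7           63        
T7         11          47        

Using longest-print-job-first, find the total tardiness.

25

LPT (decreasing processing time): T2 T1 T3 T7 T6 T4 T5.
T2: 0→17, due 59, tardiness 0
T1: 17→31, due 26, tardiness 5
T3: 31→43, due 35, tardiness 8
T7: 43→54, due 47, tardiness 7
T6: 54→61, due 63, tardiness 0
T4: 61→67, due 62, tardiness 5
T5: 67→70, due 74, tardiness 0
Sum = 0+5+8+7+0+5+0 = 25.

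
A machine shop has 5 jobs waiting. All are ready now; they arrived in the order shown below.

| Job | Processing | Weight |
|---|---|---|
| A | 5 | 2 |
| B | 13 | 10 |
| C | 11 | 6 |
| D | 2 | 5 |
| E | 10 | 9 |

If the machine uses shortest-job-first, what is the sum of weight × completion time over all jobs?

SPT (increasing processing time): D A E C B.
D: finishes 2, weight 5, w·C = 10
A: finishes 7, weight 2, w·C = 14
E: finishes 17, weight 9, w·C = 153
C: finishes 28, weight 6, w·C = 168
B: finishes 41, weight 10, w·C = 410
Sum = 10+14+153+168+410 = 755.

755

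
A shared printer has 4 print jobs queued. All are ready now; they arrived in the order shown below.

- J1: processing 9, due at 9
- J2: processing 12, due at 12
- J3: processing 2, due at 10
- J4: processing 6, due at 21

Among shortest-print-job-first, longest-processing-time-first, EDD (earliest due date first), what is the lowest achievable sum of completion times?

SPT (increasing processing time): J3 J4 J1 J2.
J3: 0→2
J4: 2→8
J1: 8→17
J2: 17→29
Sum = 2+8+17+29 = 56.
LPT (decreasing processing time): J2 J1 J4 J3.
J2: 0→12
J1: 12→21
J4: 21→27
J3: 27→29
Sum = 12+21+27+29 = 89.
EDD (increasing due date): J1 J3 J2 J4.
J1: 0→9
J3: 9→11
J2: 11→23
J4: 23→29
Sum = 9+11+23+29 = 72.
SPT 56, LPT 89, EDD 72 → minimum 56.

56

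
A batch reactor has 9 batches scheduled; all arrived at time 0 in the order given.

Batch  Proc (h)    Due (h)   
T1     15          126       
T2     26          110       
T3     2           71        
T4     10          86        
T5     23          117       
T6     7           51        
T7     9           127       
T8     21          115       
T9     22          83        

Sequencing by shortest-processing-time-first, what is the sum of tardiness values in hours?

28

SPT (increasing processing time): T3 T6 T7 T4 T1 T8 T9 T5 T2.
T3: 0→2, due 71, tardiness 0
T6: 2→9, due 51, tardiness 0
T7: 9→18, due 127, tardiness 0
T4: 18→28, due 86, tardiness 0
T1: 28→43, due 126, tardiness 0
T8: 43→64, due 115, tardiness 0
T9: 64→86, due 83, tardiness 3
T5: 86→109, due 117, tardiness 0
T2: 109→135, due 110, tardiness 25
Sum = 0+0+0+0+0+0+3+0+25 = 28.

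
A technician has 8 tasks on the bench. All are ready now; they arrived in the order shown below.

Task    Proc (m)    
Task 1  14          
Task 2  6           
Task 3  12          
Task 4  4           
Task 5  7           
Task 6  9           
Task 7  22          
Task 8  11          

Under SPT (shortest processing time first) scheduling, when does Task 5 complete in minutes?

17

SPT (increasing processing time): Task 4 Task 2 Task 5 Task 6 Task 8 Task 3 Task 1 Task 7.
Task 4: 0→4
Task 2: 4→10
Task 5: 10→17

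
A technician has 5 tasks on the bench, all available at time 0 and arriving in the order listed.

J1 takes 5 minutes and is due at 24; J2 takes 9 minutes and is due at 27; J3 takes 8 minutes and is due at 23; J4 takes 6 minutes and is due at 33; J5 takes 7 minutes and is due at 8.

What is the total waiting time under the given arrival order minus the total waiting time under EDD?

FIFO (arrival order): J1 J2 J3 J4 J5.
J1: waits 0, runs 0→5
J2: waits 5, runs 5→14
J3: waits 14, runs 14→22
J4: waits 22, runs 22→28
J5: waits 28, runs 28→35
Sum = 0+5+14+22+28 = 69.
EDD (increasing due date): J5 J3 J1 J2 J4.
J5: waits 0, runs 0→7
J3: waits 7, runs 7→15
J1: waits 15, runs 15→20
J2: waits 20, runs 20→29
J4: waits 29, runs 29→35
Sum = 0+7+15+20+29 = 71.
Difference = 69 − 71 = -2.

-2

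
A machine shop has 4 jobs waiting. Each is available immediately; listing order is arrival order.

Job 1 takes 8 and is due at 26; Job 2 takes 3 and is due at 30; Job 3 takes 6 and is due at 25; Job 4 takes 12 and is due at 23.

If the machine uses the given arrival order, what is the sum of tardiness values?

FIFO (arrival order): Job 1 Job 2 Job 3 Job 4.
Job 1: 0→8, due 26, tardiness 0
Job 2: 8→11, due 30, tardiness 0
Job 3: 11→17, due 25, tardiness 0
Job 4: 17→29, due 23, tardiness 6
Sum = 0+0+0+6 = 6.

6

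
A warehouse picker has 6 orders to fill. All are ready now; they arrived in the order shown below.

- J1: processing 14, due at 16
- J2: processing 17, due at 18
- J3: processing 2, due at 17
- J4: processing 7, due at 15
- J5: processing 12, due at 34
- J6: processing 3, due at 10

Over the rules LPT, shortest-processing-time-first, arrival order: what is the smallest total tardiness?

59

LPT (decreasing processing time): J2 J1 J5 J4 J6 J3.
J2: 0→17, due 18, tardiness 0
J1: 17→31, due 16, tardiness 15
J5: 31→43, due 34, tardiness 9
J4: 43→50, due 15, tardiness 35
J6: 50→53, due 10, tardiness 43
J3: 53→55, due 17, tardiness 38
Sum = 0+15+9+35+43+38 = 140.
SPT (increasing processing time): J3 J6 J4 J5 J1 J2.
J3: 0→2, due 17, tardiness 0
J6: 2→5, due 10, tardiness 0
J4: 5→12, due 15, tardiness 0
J5: 12→24, due 34, tardiness 0
J1: 24→38, due 16, tardiness 22
J2: 38→55, due 18, tardiness 37
Sum = 0+0+0+0+22+37 = 59.
FIFO (arrival order): J1 J2 J3 J4 J5 J6.
J1: 0→14, due 16, tardiness 0
J2: 14→31, due 18, tardiness 13
J3: 31→33, due 17, tardiness 16
J4: 33→40, due 15, tardiness 25
J5: 40→52, due 34, tardiness 18
J6: 52→55, due 10, tardiness 45
Sum = 0+13+16+25+18+45 = 117.
LPT 140, SPT 59, FIFO 117 → minimum 59.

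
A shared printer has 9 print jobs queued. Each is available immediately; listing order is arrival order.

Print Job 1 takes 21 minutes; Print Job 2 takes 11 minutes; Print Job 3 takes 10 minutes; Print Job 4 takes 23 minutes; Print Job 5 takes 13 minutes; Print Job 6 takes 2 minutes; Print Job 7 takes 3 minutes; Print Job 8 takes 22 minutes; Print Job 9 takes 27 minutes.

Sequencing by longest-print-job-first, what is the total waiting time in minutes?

722

LPT (decreasing processing time): Print Job 9 Print Job 4 Print Job 8 Print Job 1 Print Job 5 Print Job 2 Print Job 3 Print Job 7 Print Job 6.
Print Job 9: waits 0, runs 0→27
Print Job 4: waits 27, runs 27→50
Print Job 8: waits 50, runs 50→72
Print Job 1: waits 72, runs 72→93
Print Job 5: waits 93, runs 93→106
Print Job 2: waits 106, runs 106→117
Print Job 3: waits 117, runs 117→127
Print Job 7: waits 127, runs 127→130
Print Job 6: waits 130, runs 130→132
Sum = 0+27+50+72+93+106+117+127+130 = 722.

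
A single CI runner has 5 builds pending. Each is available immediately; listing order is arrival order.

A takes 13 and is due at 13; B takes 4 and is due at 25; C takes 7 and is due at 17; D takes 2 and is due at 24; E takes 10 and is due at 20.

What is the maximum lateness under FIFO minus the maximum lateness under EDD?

FIFO (arrival order): A B C D E.
A: 0→13, due 13, lateness 0
B: 13→17, due 25, lateness -8
C: 17→24, due 17, lateness 7
D: 24→26, due 24, lateness 2
E: 26→36, due 20, lateness 16
Maximum = 16.
EDD (increasing due date): A C E D B.
A: 0→13, due 13, lateness 0
C: 13→20, due 17, lateness 3
E: 20→30, due 20, lateness 10
D: 30→32, due 24, lateness 8
B: 32→36, due 25, lateness 11
Maximum = 11.
Difference = 16 − 11 = 5.

5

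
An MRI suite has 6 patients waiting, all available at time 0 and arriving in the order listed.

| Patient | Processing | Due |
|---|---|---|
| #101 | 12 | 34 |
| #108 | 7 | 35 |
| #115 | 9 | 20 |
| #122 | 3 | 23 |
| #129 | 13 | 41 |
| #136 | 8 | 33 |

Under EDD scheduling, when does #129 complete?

52

EDD (increasing due date): #115 #122 #136 #101 #108 #129.
#115: 0→9
#122: 9→12
#136: 12→20
#101: 20→32
#108: 32→39
#129: 39→52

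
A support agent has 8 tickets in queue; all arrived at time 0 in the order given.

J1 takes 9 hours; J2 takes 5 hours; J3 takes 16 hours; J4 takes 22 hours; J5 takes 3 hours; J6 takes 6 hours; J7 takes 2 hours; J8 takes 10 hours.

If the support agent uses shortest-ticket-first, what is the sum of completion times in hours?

SPT (increasing processing time): J7 J5 J2 J6 J1 J8 J3 J4.
J7: 0→2
J5: 2→5
J2: 5→10
J6: 10→16
J1: 16→25
J8: 25→35
J3: 35→51
J4: 51→73
Sum = 2+5+10+16+25+35+51+73 = 217.

217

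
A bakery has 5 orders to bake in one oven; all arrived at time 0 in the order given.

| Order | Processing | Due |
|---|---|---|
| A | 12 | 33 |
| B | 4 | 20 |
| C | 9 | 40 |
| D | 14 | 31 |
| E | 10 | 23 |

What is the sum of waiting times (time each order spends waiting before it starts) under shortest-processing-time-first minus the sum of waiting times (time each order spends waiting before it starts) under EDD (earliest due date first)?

-11

SPT (increasing processing time): B C E A D.
B: waits 0, runs 0→4
C: waits 4, runs 4→13
E: waits 13, runs 13→23
A: waits 23, runs 23→35
D: waits 35, runs 35→49
Sum = 0+4+13+23+35 = 75.
EDD (increasing due date): B E D A C.
B: waits 0, runs 0→4
E: waits 4, runs 4→14
D: waits 14, runs 14→28
A: waits 28, runs 28→40
C: waits 40, runs 40→49
Sum = 0+4+14+28+40 = 86.
Difference = 75 − 86 = -11.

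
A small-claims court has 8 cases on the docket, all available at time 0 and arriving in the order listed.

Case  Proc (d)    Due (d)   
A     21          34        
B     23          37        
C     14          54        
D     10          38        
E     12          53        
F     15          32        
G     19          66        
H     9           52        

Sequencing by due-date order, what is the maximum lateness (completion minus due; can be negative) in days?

EDD (increasing due date): F A B D H E C G.
F: 0→15, due 32, lateness -17
A: 15→36, due 34, lateness 2
B: 36→59, due 37, lateness 22
D: 59→69, due 38, lateness 31
H: 69→78, due 52, lateness 26
E: 78→90, due 53, lateness 37
C: 90→104, due 54, lateness 50
G: 104→123, due 66, lateness 57
Maximum = 57.

57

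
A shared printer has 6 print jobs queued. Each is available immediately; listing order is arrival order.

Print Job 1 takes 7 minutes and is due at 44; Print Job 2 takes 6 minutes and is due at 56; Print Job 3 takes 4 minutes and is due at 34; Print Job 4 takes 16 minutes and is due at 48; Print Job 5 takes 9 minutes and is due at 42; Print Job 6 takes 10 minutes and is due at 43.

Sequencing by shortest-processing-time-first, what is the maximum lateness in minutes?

SPT (increasing processing time): Print Job 3 Print Job 2 Print Job 1 Print Job 5 Print Job 6 Print Job 4.
Print Job 3: 0→4, due 34, lateness -30
Print Job 2: 4→10, due 56, lateness -46
Print Job 1: 10→17, due 44, lateness -27
Print Job 5: 17→26, due 42, lateness -16
Print Job 6: 26→36, due 43, lateness -7
Print Job 4: 36→52, due 48, lateness 4
Maximum = 4.

4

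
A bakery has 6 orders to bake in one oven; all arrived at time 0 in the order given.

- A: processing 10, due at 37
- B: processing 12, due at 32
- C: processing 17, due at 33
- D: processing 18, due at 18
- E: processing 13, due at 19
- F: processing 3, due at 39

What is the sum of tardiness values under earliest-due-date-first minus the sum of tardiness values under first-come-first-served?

-13

EDD (increasing due date): D E B C A F.
D: 0→18, due 18, tardiness 0
E: 18→31, due 19, tardiness 12
B: 31→43, due 32, tardiness 11
C: 43→60, due 33, tardiness 27
A: 60→70, due 37, tardiness 33
F: 70→73, due 39, tardiness 34
Sum = 0+12+11+27+33+34 = 117.
FIFO (arrival order): A B C D E F.
A: 0→10, due 37, tardiness 0
B: 10→22, due 32, tardiness 0
C: 22→39, due 33, tardiness 6
D: 39→57, due 18, tardiness 39
E: 57→70, due 19, tardiness 51
F: 70→73, due 39, tardiness 34
Sum = 0+0+6+39+51+34 = 130.
Difference = 117 − 130 = -13.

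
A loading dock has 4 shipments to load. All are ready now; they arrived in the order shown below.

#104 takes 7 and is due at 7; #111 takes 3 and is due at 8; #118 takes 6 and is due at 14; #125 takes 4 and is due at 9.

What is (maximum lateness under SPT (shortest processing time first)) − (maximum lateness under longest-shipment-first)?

1

SPT (increasing processing time): #111 #125 #118 #104.
#111: 0→3, due 8, lateness -5
#125: 3→7, due 9, lateness -2
#118: 7→13, due 14, lateness -1
#104: 13→20, due 7, lateness 13
Maximum = 13.
LPT (decreasing processing time): #104 #118 #125 #111.
#104: 0→7, due 7, lateness 0
#118: 7→13, due 14, lateness -1
#125: 13→17, due 9, lateness 8
#111: 17→20, due 8, lateness 12
Maximum = 12.
Difference = 13 − 12 = 1.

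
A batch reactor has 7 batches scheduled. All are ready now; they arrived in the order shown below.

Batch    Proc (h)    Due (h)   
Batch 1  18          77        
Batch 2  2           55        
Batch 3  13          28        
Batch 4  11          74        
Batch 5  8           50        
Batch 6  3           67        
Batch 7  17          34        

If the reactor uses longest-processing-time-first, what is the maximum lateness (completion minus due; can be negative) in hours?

20

LPT (decreasing processing time): Batch 1 Batch 7 Batch 3 Batch 4 Batch 5 Batch 6 Batch 2.
Batch 1: 0→18, due 77, lateness -59
Batch 7: 18→35, due 34, lateness 1
Batch 3: 35→48, due 28, lateness 20
Batch 4: 48→59, due 74, lateness -15
Batch 5: 59→67, due 50, lateness 17
Batch 6: 67→70, due 67, lateness 3
Batch 2: 70→72, due 55, lateness 17
Maximum = 20.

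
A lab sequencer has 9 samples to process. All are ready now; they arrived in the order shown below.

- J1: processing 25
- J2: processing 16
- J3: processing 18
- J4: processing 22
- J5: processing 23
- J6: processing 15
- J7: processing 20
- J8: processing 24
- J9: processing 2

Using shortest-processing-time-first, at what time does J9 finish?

SPT (increasing processing time): J9 J6 J2 J3 J7 J4 J5 J8 J1.
J9: 0→2

2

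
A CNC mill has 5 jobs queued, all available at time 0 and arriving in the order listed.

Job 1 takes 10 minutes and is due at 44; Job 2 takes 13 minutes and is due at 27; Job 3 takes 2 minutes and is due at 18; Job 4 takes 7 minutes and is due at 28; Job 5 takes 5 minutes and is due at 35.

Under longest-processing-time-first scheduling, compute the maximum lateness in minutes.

LPT (decreasing processing time): Job 2 Job 1 Job 4 Job 5 Job 3.
Job 2: 0→13, due 27, lateness -14
Job 1: 13→23, due 44, lateness -21
Job 4: 23→30, due 28, lateness 2
Job 5: 30→35, due 35, lateness 0
Job 3: 35→37, due 18, lateness 19
Maximum = 19.

19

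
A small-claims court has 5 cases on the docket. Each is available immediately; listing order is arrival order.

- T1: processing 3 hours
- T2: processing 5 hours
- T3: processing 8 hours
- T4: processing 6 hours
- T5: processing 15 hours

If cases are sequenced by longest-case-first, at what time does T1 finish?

LPT (decreasing processing time): T5 T3 T4 T2 T1.
T5: 0→15
T3: 15→23
T4: 23→29
T2: 29→34
T1: 34→37

37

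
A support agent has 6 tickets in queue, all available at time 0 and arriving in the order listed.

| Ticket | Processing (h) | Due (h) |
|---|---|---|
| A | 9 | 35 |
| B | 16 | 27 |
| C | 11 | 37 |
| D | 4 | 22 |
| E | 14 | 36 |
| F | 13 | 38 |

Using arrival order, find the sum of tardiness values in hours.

FIFO (arrival order): A B C D E F.
A: 0→9, due 35, tardiness 0
B: 9→25, due 27, tardiness 0
C: 25→36, due 37, tardiness 0
D: 36→40, due 22, tardiness 18
E: 40→54, due 36, tardiness 18
F: 54→67, due 38, tardiness 29
Sum = 0+0+0+18+18+29 = 65.

65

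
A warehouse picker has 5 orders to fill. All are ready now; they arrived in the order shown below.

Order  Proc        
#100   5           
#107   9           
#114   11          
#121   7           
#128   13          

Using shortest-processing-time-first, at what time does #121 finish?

12

SPT (increasing processing time): #100 #121 #107 #114 #128.
#100: 0→5
#121: 5→12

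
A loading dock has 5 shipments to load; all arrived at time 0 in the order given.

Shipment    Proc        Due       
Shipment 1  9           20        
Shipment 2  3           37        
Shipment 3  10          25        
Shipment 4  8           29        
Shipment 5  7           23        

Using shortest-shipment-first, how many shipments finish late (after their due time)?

2

SPT (increasing processing time): Shipment 2 Shipment 5 Shipment 4 Shipment 1 Shipment 3.
Shipment 2: 0→3, due 37, tardiness 0
Shipment 5: 3→10, due 23, tardiness 0
Shipment 4: 10→18, due 29, tardiness 0
Shipment 1: 18→27, due 20, tardiness 7
Shipment 3: 27→37, due 25, tardiness 12
Late shipments: 2.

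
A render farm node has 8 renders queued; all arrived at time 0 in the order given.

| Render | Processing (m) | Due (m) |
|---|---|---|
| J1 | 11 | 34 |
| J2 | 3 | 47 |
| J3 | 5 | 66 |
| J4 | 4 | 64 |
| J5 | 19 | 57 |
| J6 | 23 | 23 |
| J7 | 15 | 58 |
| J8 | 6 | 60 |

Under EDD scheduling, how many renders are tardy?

EDD (increasing due date): J6 J1 J2 J5 J7 J8 J4 J3.
J6: 0→23, due 23, tardiness 0
J1: 23→34, due 34, tardiness 0
J2: 34→37, due 47, tardiness 0
J5: 37→56, due 57, tardiness 0
J7: 56→71, due 58, tardiness 13
J8: 71→77, due 60, tardiness 17
J4: 77→81, due 64, tardiness 17
J3: 81→86, due 66, tardiness 20
Late renders: 4.

4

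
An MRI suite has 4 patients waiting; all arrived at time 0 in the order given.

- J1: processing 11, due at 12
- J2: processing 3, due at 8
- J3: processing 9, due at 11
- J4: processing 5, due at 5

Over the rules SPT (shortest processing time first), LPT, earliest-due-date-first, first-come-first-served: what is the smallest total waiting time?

28

SPT (increasing processing time): J2 J4 J3 J1.
J2: waits 0, runs 0→3
J4: waits 3, runs 3→8
J3: waits 8, runs 8→17
J1: waits 17, runs 17→28
Sum = 0+3+8+17 = 28.
LPT (decreasing processing time): J1 J3 J4 J2.
J1: waits 0, runs 0→11
J3: waits 11, runs 11→20
J4: waits 20, runs 20→25
J2: waits 25, runs 25→28
Sum = 0+11+20+25 = 56.
EDD (increasing due date): J4 J2 J3 J1.
J4: waits 0, runs 0→5
J2: waits 5, runs 5→8
J3: waits 8, runs 8→17
J1: waits 17, runs 17→28
Sum = 0+5+8+17 = 30.
FIFO (arrival order): J1 J2 J3 J4.
J1: waits 0, runs 0→11
J2: waits 11, runs 11→14
J3: waits 14, runs 14→23
J4: waits 23, runs 23→28
Sum = 0+11+14+23 = 48.
SPT 28, LPT 56, EDD 30, FIFO 48 → minimum 28.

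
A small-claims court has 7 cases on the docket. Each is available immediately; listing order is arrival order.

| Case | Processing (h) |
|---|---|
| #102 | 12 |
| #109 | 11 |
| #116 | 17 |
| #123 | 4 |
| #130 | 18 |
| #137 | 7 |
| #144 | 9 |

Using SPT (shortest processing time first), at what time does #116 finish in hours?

60

SPT (increasing processing time): #123 #137 #144 #109 #102 #116 #130.
#123: 0→4
#137: 4→11
#144: 11→20
#109: 20→31
#102: 31→43
#116: 43→60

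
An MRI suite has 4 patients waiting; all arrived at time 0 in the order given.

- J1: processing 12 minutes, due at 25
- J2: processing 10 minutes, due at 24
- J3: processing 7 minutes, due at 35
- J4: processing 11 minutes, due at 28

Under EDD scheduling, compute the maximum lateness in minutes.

EDD (increasing due date): J2 J1 J4 J3.
J2: 0→10, due 24, lateness -14
J1: 10→22, due 25, lateness -3
J4: 22→33, due 28, lateness 5
J3: 33→40, due 35, lateness 5
Maximum = 5.

5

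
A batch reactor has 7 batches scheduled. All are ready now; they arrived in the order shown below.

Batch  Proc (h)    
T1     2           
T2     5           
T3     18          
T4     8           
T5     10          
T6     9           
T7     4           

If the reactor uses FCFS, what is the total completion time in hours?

FIFO (arrival order): T1 T2 T3 T4 T5 T6 T7.
T1: 0→2
T2: 2→7
T3: 7→25
T4: 25→33
T5: 33→43
T6: 43→52
T7: 52→56
Sum = 2+7+25+33+43+52+56 = 218.

218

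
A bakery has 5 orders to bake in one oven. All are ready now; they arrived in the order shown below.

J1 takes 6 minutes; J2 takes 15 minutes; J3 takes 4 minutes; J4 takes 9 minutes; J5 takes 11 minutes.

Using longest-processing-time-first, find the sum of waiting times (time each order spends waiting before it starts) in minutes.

LPT (decreasing processing time): J2 J5 J4 J1 J3.
J2: waits 0, runs 0→15
J5: waits 15, runs 15→26
J4: waits 26, runs 26→35
J1: waits 35, runs 35→41
J3: waits 41, runs 41→45
Sum = 0+15+26+35+41 = 117.

117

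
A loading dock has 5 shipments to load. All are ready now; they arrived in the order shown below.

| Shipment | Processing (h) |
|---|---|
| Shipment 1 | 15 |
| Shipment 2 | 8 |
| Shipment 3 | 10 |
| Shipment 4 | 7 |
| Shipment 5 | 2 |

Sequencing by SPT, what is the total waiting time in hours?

SPT (increasing processing time): Shipment 5 Shipment 4 Shipment 2 Shipment 3 Shipment 1.
Shipment 5: waits 0, runs 0→2
Shipment 4: waits 2, runs 2→9
Shipment 2: waits 9, runs 9→17
Shipment 3: waits 17, runs 17→27
Shipment 1: waits 27, runs 27→42
Sum = 0+2+9+17+27 = 55.

55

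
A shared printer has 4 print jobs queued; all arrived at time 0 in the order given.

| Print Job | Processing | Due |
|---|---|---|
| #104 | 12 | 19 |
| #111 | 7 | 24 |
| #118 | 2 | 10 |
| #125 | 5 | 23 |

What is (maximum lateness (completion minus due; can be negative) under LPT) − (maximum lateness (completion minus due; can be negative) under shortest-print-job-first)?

LPT (decreasing processing time): #104 #111 #125 #118.
#104: 0→12, due 19, lateness -7
#111: 12→19, due 24, lateness -5
#125: 19→24, due 23, lateness 1
#118: 24→26, due 10, lateness 16
Maximum = 16.
SPT (increasing processing time): #118 #125 #111 #104.
#118: 0→2, due 10, lateness -8
#125: 2→7, due 23, lateness -16
#111: 7→14, due 24, lateness -10
#104: 14→26, due 19, lateness 7
Maximum = 7.
Difference = 16 − 7 = 9.

9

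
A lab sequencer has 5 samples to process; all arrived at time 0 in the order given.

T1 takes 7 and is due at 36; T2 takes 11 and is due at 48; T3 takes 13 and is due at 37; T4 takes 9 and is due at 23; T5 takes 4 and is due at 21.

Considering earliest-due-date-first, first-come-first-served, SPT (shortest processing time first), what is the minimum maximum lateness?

-4

EDD (increasing due date): T5 T4 T1 T3 T2.
T5: 0→4, due 21, lateness -17
T4: 4→13, due 23, lateness -10
T1: 13→20, due 36, lateness -16
T3: 20→33, due 37, lateness -4
T2: 33→44, due 48, lateness -4
Maximum = -4.
FIFO (arrival order): T1 T2 T3 T4 T5.
T1: 0→7, due 36, lateness -29
T2: 7→18, due 48, lateness -30
T3: 18→31, due 37, lateness -6
T4: 31→40, due 23, lateness 17
T5: 40→44, due 21, lateness 23
Maximum = 23.
SPT (increasing processing time): T5 T1 T4 T2 T3.
T5: 0→4, due 21, lateness -17
T1: 4→11, due 36, lateness -25
T4: 11→20, due 23, lateness -3
T2: 20→31, due 48, lateness -17
T3: 31→44, due 37, lateness 7
Maximum = 7.
EDD -4, FIFO 23, SPT 7 → minimum -4.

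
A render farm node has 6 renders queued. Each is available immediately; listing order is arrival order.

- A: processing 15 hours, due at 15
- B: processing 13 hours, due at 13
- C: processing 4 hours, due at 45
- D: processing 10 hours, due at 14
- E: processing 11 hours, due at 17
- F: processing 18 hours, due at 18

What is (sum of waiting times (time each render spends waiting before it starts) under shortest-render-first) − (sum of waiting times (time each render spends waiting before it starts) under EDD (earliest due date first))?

SPT (increasing processing time): C D E B A F.
C: waits 0, runs 0→4
D: waits 4, runs 4→14
E: waits 14, runs 14→25
B: waits 25, runs 25→38
A: waits 38, runs 38→53
F: waits 53, runs 53→71
Sum = 0+4+14+25+38+53 = 134.
EDD (increasing due date): B D A E F C.
B: waits 0, runs 0→13
D: waits 13, runs 13→23
A: waits 23, runs 23→38
E: waits 38, runs 38→49
F: waits 49, runs 49→67
C: waits 67, runs 67→71
Sum = 0+13+23+38+49+67 = 190.
Difference = 134 − 190 = -56.

-56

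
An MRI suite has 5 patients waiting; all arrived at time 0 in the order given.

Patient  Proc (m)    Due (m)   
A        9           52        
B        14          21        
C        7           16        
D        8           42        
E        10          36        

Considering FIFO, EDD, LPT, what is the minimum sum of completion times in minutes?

146

FIFO (arrival order): A B C D E.
A: 0→9
B: 9→23
C: 23→30
D: 30→38
E: 38→48
Sum = 9+23+30+38+48 = 148.
EDD (increasing due date): C B E D A.
C: 0→7
B: 7→21
E: 21→31
D: 31→39
A: 39→48
Sum = 7+21+31+39+48 = 146.
LPT (decreasing processing time): B E A D C.
B: 0→14
E: 14→24
A: 24→33
D: 33→41
C: 41→48
Sum = 14+24+33+41+48 = 160.
FIFO 148, EDD 146, LPT 160 → minimum 146.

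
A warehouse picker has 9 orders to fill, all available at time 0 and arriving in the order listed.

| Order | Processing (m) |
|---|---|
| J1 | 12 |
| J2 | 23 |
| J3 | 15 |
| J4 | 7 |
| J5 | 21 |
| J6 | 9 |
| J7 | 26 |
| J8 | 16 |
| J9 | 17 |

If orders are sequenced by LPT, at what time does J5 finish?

70

LPT (decreasing processing time): J7 J2 J5 J9 J8 J3 J1 J6 J4.
J7: 0→26
J2: 26→49
J5: 49→70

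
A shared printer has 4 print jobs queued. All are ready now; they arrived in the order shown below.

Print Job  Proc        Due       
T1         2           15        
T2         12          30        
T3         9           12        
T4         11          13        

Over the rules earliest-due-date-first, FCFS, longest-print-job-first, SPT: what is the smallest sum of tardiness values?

EDD (increasing due date): T3 T4 T1 T2.
T3: 0→9, due 12, tardiness 0
T4: 9→20, due 13, tardiness 7
T1: 20→22, due 15, tardiness 7
T2: 22→34, due 30, tardiness 4
Sum = 0+7+7+4 = 18.
FIFO (arrival order): T1 T2 T3 T4.
T1: 0→2, due 15, tardiness 0
T2: 2→14, due 30, tardiness 0
T3: 14→23, due 12, tardiness 11
T4: 23→34, due 13, tardiness 21
Sum = 0+0+11+21 = 32.
LPT (decreasing processing time): T2 T4 T3 T1.
T2: 0→12, due 30, tardiness 0
T4: 12→23, due 13, tardiness 10
T3: 23→32, due 12, tardiness 20
T1: 32→34, due 15, tardiness 19
Sum = 0+10+20+19 = 49.
SPT (increasing processing time): T1 T3 T4 T2.
T1: 0→2, due 15, tardiness 0
T3: 2→11, due 12, tardiness 0
T4: 11→22, due 13, tardiness 9
T2: 22→34, due 30, tardiness 4
Sum = 0+0+9+4 = 13.
EDD 18, FIFO 32, LPT 49, SPT 13 → minimum 13.

13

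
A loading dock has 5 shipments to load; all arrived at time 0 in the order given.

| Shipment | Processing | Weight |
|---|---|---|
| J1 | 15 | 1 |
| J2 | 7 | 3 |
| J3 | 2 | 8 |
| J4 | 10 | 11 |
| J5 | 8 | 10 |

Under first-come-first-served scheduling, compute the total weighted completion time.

FIFO (arrival order): J1 J2 J3 J4 J5.
J1: finishes 15, weight 1, w·C = 15
J2: finishes 22, weight 3, w·C = 66
J3: finishes 24, weight 8, w·C = 192
J4: finishes 34, weight 11, w·C = 374
J5: finishes 42, weight 10, w·C = 420
Sum = 15+66+192+374+420 = 1067.

1067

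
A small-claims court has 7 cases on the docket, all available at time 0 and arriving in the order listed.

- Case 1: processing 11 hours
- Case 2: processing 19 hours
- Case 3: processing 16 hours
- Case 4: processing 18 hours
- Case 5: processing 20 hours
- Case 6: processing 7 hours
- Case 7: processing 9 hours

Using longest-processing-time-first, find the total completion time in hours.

466

LPT (decreasing processing time): Case 5 Case 2 Case 4 Case 3 Case 1 Case 7 Case 6.
Case 5: 0→20
Case 2: 20→39
Case 4: 39→57
Case 3: 57→73
Case 1: 73→84
Case 7: 84→93
Case 6: 93→100
Sum = 20+39+57+73+84+93+100 = 466.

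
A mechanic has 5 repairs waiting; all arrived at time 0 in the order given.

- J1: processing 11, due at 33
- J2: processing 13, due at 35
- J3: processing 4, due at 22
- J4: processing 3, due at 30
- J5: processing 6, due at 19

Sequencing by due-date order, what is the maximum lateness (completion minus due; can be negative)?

EDD (increasing due date): J5 J3 J4 J1 J2.
J5: 0→6, due 19, lateness -13
J3: 6→10, due 22, lateness -12
J4: 10→13, due 30, lateness -17
J1: 13→24, due 33, lateness -9
J2: 24→37, due 35, lateness 2
Maximum = 2.

2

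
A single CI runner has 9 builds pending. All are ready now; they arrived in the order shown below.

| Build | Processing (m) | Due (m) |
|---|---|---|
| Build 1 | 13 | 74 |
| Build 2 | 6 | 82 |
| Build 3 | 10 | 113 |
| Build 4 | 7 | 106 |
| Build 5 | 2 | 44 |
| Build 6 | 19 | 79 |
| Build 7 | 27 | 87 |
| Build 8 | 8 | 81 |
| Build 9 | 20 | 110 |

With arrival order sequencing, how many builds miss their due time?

FIFO (arrival order): Build 1 Build 2 Build 3 Build 4 Build 5 Build 6 Build 7 Build 8 Build 9.
Build 1: 0→13, due 74, tardiness 0
Build 2: 13→19, due 82, tardiness 0
Build 3: 19→29, due 113, tardiness 0
Build 4: 29→36, due 106, tardiness 0
Build 5: 36→38, due 44, tardiness 0
Build 6: 38→57, due 79, tardiness 0
Build 7: 57→84, due 87, tardiness 0
Build 8: 84→92, due 81, tardiness 11
Build 9: 92→112, due 110, tardiness 2
Late builds: 2.

2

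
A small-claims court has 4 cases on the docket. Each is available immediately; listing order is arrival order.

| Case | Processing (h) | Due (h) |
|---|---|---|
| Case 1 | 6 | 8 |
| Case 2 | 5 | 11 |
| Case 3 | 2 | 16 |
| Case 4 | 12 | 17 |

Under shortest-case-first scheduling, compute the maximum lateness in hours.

SPT (increasing processing time): Case 3 Case 2 Case 1 Case 4.
Case 3: 0→2, due 16, lateness -14
Case 2: 2→7, due 11, lateness -4
Case 1: 7→13, due 8, lateness 5
Case 4: 13→25, due 17, lateness 8
Maximum = 8.

8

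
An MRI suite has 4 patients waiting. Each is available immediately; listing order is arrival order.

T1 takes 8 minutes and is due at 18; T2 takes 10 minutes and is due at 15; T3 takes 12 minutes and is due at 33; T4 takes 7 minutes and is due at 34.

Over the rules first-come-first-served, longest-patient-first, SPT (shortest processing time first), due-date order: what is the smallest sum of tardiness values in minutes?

FIFO (arrival order): T1 T2 T3 T4.
T1: 0→8, due 18, tardiness 0
T2: 8→18, due 15, tardiness 3
T3: 18→30, due 33, tardiness 0
T4: 30→37, due 34, tardiness 3
Sum = 0+3+0+3 = 6.
LPT (decreasing processing time): T3 T2 T1 T4.
T3: 0→12, due 33, tardiness 0
T2: 12→22, due 15, tardiness 7
T1: 22→30, due 18, tardiness 12
T4: 30→37, due 34, tardiness 3
Sum = 0+7+12+3 = 22.
SPT (increasing processing time): T4 T1 T2 T3.
T4: 0→7, due 34, tardiness 0
T1: 7→15, due 18, tardiness 0
T2: 15→25, due 15, tardiness 10
T3: 25→37, due 33, tardiness 4
Sum = 0+0+10+4 = 14.
EDD (increasing due date): T2 T1 T3 T4.
T2: 0→10, due 15, tardiness 0
T1: 10→18, due 18, tardiness 0
T3: 18→30, due 33, tardiness 0
T4: 30→37, due 34, tardiness 3
Sum = 0+0+0+3 = 3.
FIFO 6, LPT 22, SPT 14, EDD 3 → minimum 3.

3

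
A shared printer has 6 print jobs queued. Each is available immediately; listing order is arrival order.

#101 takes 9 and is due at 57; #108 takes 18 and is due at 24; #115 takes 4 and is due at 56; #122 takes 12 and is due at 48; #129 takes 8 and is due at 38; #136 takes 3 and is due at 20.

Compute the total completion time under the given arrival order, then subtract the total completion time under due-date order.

22

FIFO (arrival order): #101 #108 #115 #122 #129 #136.
#101: 0→9
#108: 9→27
#115: 27→31
#122: 31→43
#129: 43→51
#136: 51→54
Sum = 9+27+31+43+51+54 = 215.
EDD (increasing due date): #136 #108 #129 #122 #115 #101.
#136: 0→3
#108: 3→21
#129: 21→29
#122: 29→41
#115: 41→45
#101: 45→54
Sum = 3+21+29+41+45+54 = 193.
Difference = 215 − 193 = 22.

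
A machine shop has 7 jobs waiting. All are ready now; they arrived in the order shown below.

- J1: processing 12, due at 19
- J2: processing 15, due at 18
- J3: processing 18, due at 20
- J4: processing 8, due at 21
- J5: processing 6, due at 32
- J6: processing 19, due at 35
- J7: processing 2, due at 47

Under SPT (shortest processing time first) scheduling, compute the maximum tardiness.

SPT (increasing processing time): J7 J5 J4 J1 J2 J3 J6.
J7: 0→2, due 47, tardiness 0
J5: 2→8, due 32, tardiness 0
J4: 8→16, due 21, tardiness 0
J1: 16→28, due 19, tardiness 9
J2: 28→43, due 18, tardiness 25
J3: 43→61, due 20, tardiness 41
J6: 61→80, due 35, tardiness 45
Maximum = 45.

45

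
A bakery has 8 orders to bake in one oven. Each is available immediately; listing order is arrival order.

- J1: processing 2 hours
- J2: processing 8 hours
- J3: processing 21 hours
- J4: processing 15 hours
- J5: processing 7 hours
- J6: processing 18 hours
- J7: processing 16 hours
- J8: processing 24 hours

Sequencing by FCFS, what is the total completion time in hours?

FIFO (arrival order): J1 J2 J3 J4 J5 J6 J7 J8.
J1: 0→2
J2: 2→10
J3: 10→31
J4: 31→46
J5: 46→53
J6: 53→71
J7: 71→87
J8: 87→111
Sum = 2+10+31+46+53+71+87+111 = 411.

411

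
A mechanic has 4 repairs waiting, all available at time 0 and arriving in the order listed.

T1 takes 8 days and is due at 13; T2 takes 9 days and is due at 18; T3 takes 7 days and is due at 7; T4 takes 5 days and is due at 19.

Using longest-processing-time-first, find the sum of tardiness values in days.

LPT (decreasing processing time): T2 T1 T3 T4.
T2: 0→9, due 18, tardiness 0
T1: 9→17, due 13, tardiness 4
T3: 17→24, due 7, tardiness 17
T4: 24→29, due 19, tardiness 10
Sum = 0+4+17+10 = 31.

31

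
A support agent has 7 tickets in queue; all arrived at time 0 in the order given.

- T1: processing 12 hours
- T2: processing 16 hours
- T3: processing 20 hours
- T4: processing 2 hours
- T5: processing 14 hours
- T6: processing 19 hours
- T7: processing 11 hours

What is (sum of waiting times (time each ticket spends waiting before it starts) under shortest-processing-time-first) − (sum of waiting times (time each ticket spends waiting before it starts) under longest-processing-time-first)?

-148

SPT (increasing processing time): T4 T7 T1 T5 T2 T6 T3.
T4: waits 0, runs 0→2
T7: waits 2, runs 2→13
T1: waits 13, runs 13→25
T5: waits 25, runs 25→39
T2: waits 39, runs 39→55
T6: waits 55, runs 55→74
T3: waits 74, runs 74→94
Sum = 0+2+13+25+39+55+74 = 208.
LPT (decreasing processing time): T3 T6 T2 T5 T1 T7 T4.
T3: waits 0, runs 0→20
T6: waits 20, runs 20→39
T2: waits 39, runs 39→55
T5: waits 55, runs 55→69
T1: waits 69, runs 69→81
T7: waits 81, runs 81→92
T4: waits 92, runs 92→94
Sum = 0+20+39+55+69+81+92 = 356.
Difference = 208 − 356 = -148.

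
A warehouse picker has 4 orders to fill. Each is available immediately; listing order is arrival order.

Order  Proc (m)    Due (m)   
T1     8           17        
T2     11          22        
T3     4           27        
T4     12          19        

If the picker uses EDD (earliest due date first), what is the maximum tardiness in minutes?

EDD (increasing due date): T1 T4 T2 T3.
T1: 0→8, due 17, tardiness 0
T4: 8→20, due 19, tardiness 1
T2: 20→31, due 22, tardiness 9
T3: 31→35, due 27, tardiness 8
Maximum = 9.

9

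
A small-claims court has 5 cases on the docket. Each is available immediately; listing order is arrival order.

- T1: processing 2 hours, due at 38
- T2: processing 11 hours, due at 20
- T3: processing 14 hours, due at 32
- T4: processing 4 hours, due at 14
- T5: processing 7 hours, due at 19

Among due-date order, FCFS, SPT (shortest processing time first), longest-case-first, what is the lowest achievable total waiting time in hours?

45

EDD (increasing due date): T4 T5 T2 T3 T1.
T4: waits 0, runs 0→4
T5: waits 4, runs 4→11
T2: waits 11, runs 11→22
T3: waits 22, runs 22→36
T1: waits 36, runs 36→38
Sum = 0+4+11+22+36 = 73.
FIFO (arrival order): T1 T2 T3 T4 T5.
T1: waits 0, runs 0→2
T2: waits 2, runs 2→13
T3: waits 13, runs 13→27
T4: waits 27, runs 27→31
T5: waits 31, runs 31→38
Sum = 0+2+13+27+31 = 73.
SPT (increasing processing time): T1 T4 T5 T2 T3.
T1: waits 0, runs 0→2
T4: waits 2, runs 2→6
T5: waits 6, runs 6→13
T2: waits 13, runs 13→24
T3: waits 24, runs 24→38
Sum = 0+2+6+13+24 = 45.
LPT (decreasing processing time): T3 T2 T5 T4 T1.
T3: waits 0, runs 0→14
T2: waits 14, runs 14→25
T5: waits 25, runs 25→32
T4: waits 32, runs 32→36
T1: waits 36, runs 36→38
Sum = 0+14+25+32+36 = 107.
EDD 73, FIFO 73, SPT 45, LPT 107 → minimum 45.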